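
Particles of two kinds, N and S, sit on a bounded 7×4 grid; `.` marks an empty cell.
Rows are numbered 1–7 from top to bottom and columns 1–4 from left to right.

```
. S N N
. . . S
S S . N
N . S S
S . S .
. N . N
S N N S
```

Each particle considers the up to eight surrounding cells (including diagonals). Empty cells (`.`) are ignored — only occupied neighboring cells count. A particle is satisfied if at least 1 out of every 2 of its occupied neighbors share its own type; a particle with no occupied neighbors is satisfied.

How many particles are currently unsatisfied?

10

(1,2)S 0/1 unhappy
(1,3)N 1/3 unhappy
(1,4)N 1/2 ok
(2,4)S 0/3 unhappy
(3,1)S 1/2 ok
(3,2)S 2/3 ok
(3,4)N 0/3 unhappy
(4,1)N 0/3 unhappy
(4,3)S 3/4 ok
(4,4)S 2/3 ok
(5,1)S 0/2 unhappy
(5,3)S 2/4 ok
(6,2)N 2/5 unhappy
(6,4)N 1/3 unhappy
(7,1)S 0/2 unhappy
(7,2)N 2/3 ok
(7,3)N 3/4 ok
(7,4)S 0/2 unhappy
Unsatisfied: (1,2), (1,3), (2,4), (3,4), (4,1), (5,1), (6,2), (6,4), (7,1), (7,4) — 10 in total.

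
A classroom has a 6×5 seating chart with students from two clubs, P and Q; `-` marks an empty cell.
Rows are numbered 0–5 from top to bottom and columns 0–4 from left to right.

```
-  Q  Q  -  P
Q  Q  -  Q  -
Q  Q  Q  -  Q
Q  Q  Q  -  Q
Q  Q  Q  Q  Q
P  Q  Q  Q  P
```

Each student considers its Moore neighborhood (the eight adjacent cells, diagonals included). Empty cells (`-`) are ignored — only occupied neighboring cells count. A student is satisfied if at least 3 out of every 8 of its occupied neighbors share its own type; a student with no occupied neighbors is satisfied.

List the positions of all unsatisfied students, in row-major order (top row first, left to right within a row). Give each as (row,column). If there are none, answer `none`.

(0,4), (5,0), (5,4)

(0,1)Q 3/3 ok
(0,2)Q 3/3 ok
(0,4)P 0/1 unhappy
(1,0)Q 4/4 ok
(1,1)Q 6/6 ok
(1,3)Q 3/4 ok
(2,0)Q 5/5 ok
(2,1)Q 7/7 ok
(2,2)Q 5/5 ok
(2,4)Q 2/2 ok
(3,0)Q 5/5 ok
(3,1)Q 8/8 ok
(3,2)Q 6/6 ok
(3,4)Q 3/3 ok
(4,0)Q 4/5 ok
(4,1)Q 7/8 ok
(4,2)Q 7/7 ok
(4,3)Q 6/7 ok
(4,4)Q 3/4 ok
(5,0)P 0/3 unhappy
(5,1)Q 4/5 ok
(5,2)Q 5/5 ok
(5,3)Q 4/5 ok
(5,4)P 0/3 unhappy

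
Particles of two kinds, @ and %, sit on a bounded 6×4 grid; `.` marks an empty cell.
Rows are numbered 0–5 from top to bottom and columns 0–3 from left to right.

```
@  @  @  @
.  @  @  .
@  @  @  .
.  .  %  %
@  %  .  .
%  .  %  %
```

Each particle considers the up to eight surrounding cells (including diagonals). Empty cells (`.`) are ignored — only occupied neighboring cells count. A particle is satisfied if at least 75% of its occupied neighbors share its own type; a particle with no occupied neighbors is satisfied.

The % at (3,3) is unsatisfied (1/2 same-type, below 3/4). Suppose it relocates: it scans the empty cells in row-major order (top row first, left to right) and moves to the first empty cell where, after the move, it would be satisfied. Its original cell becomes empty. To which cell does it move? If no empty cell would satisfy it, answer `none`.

Vacating (3,3). Empty cells in order:
  (1,0): 0/5 same-type → still unsatisfied.
  (1,3): 0/4 same-type → still unsatisfied.
  (2,3): 1/3 same-type → still unsatisfied.
  (3,0): 1/4 same-type → still unsatisfied.
  (3,1): 2/6 same-type → still unsatisfied.
  (4,2): 4/4 same-type → satisfied — stop here.

(4,2)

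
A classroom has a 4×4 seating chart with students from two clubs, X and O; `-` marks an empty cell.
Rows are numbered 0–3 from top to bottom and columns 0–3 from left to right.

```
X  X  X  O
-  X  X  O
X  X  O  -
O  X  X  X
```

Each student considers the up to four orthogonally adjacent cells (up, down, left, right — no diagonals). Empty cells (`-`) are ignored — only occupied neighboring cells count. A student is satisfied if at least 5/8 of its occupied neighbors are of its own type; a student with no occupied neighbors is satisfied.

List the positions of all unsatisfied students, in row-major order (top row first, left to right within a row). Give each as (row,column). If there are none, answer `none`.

Row 0: (0,0)X 1/1 ✓ · (0,1)X 3/3 ✓ · (0,2)X 2/3 ✓ · (0,3)O 1/2 ✗
Row 1: (1,1)X 3/3 ✓ · (1,2)X 2/4 ✗ · (1,3)O 1/2 ✗
Row 2: (2,0)X 1/2 ✗ · (2,1)X 3/4 ✓ · (2,2)O 0/3 ✗
Row 3: (3,0)O 0/2 ✗ · (3,1)X 2/3 ✓ · (3,2)X 2/3 ✓ · (3,3)X 1/1 ✓

(0,3), (1,2), (1,3), (2,0), (2,2), (3,0)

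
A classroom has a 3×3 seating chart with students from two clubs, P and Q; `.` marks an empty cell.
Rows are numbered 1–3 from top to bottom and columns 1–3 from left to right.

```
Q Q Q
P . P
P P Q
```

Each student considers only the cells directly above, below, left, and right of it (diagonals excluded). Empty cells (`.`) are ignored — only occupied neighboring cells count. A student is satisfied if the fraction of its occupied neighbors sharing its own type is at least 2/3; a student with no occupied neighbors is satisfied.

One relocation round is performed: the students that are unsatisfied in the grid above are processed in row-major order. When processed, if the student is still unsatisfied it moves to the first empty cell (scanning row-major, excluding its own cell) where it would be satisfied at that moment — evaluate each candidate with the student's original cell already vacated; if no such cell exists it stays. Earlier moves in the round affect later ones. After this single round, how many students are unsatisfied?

Initially unsatisfied (in order): (1,1), (1,3), (2,1), (2,3), (3,2), (3,3).
  (1,1): no empty cell satisfies it; stays.
  (1,3): no empty cell satisfies it; stays.
  (2,1) → (2,2).
  (2,3) → (2,1).
  (3,2): now satisfied by earlier moves; stays.
  (3,3): no empty cell satisfies it; stays.
Resulting grid:
Q Q Q
P P .
P P Q
Unsatisfied now: (1,1), (3,3).

2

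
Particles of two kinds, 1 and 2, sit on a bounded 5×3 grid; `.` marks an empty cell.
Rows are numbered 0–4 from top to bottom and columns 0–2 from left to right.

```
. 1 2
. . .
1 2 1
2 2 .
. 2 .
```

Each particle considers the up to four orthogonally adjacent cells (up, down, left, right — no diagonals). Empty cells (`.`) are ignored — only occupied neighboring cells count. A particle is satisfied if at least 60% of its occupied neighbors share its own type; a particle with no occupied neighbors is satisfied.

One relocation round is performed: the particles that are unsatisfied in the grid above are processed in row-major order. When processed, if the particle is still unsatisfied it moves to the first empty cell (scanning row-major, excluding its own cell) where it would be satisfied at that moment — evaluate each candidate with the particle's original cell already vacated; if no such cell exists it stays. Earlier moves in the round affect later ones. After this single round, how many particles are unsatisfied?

Initially unsatisfied (in order): (0,1), (0,2), (2,0), (2,1), (2,2), (3,0).
  (0,1) → (0,0).
  (0,2): now satisfied by earlier moves; stays.
  (2,0) → (1,0).
  (2,1) → (4,0).
  (2,2): now satisfied by earlier moves; stays.
  (3,0): now satisfied by earlier moves; stays.
Resulting grid:
1 . 2
1 . .
. . 1
2 2 .
2 2 .
All satisfied now.

0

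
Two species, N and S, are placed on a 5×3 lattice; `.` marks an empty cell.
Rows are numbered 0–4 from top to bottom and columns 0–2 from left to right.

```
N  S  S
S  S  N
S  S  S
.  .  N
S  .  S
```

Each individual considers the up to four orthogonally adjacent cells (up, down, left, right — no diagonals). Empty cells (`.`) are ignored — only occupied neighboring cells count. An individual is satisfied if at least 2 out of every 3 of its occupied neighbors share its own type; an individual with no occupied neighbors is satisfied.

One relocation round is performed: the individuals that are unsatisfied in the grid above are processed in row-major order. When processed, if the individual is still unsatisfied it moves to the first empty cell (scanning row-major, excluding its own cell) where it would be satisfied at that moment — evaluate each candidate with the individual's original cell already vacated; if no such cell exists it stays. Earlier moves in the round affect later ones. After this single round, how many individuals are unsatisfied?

Initially unsatisfied (in order): (0,0), (0,2), (1,2), (2,2), (3,2), (4,2).
  (0,0): no empty cell satisfies it; stays.
  (0,2) → (3,0).
  (1,2): no empty cell satisfies it; stays.
  (2,2) → (3,1).
  (3,2): no empty cell satisfies it; stays.
  (4,2) → (4,1).
Resulting grid:
N S .
S S N
S S .
S S N
S S .
Unsatisfied now: (0,0), (0,1), (1,2), (3,2).

4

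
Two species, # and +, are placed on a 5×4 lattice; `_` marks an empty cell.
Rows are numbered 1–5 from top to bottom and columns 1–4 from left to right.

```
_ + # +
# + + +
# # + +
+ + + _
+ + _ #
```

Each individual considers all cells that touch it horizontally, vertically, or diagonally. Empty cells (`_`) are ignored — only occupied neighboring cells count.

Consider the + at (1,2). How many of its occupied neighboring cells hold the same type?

2

Occupied neighbors of (1,2): (1,3)=#, (2,1)=#, (2,2)=+, (2,3)=+.
Same type (+): 2 of 4.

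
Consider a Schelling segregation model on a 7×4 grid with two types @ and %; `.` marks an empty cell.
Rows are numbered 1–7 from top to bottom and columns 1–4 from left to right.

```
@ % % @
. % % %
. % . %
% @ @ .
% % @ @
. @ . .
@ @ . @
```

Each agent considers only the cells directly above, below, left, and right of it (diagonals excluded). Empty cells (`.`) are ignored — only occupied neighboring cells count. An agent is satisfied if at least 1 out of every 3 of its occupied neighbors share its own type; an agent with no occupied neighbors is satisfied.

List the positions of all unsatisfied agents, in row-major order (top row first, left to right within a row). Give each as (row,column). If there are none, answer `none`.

(1,1), (1,4), (4,2), (5,2)

(1,1)@ 0/1 ✗
(1,2)% 2/3 ✓
(1,3)% 2/3 ✓
(1,4)@ 0/2 ✗
(2,2)% 3/3 ✓
(2,3)% 3/3 ✓
(2,4)% 2/3 ✓
(3,2)% 1/2 ✓
(3,4)% 1/1 ✓
(4,1)% 1/2 ✓
(4,2)@ 1/4 ✗
(4,3)@ 2/2 ✓
(5,1)% 2/2 ✓
(5,2)% 1/4 ✗
(5,3)@ 2/3 ✓
(5,4)@ 1/1 ✓
(6,2)@ 1/2 ✓
(7,1)@ 1/1 ✓
(7,2)@ 2/2 ✓
(7,4)@ 0/0 ✓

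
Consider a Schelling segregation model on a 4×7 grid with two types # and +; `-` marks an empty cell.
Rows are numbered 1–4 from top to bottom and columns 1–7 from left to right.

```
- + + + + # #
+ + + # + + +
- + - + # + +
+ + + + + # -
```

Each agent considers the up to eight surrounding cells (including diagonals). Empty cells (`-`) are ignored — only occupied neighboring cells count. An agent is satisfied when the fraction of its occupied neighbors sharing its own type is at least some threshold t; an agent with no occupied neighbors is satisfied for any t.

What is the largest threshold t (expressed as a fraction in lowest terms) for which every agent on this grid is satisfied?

1/7

(1,2)+ 4/4
(1,3)+ 4/5
(1,4)+ 4/5
(1,5)+ 3/5
(1,6)# 1/5
(1,7)# 1/3
(2,1)+ 3/3
(2,2)+ 5/5
(2,3)+ 6/7
(2,4)# 1/7
(2,5)+ 5/8
(2,6)+ 5/8
(2,7)+ 3/5
(3,2)+ 6/6
(3,4)+ 5/7
(3,5)# 2/8
(3,6)+ 5/7
(3,7)+ 3/4
(4,1)+ 2/2
(4,2)+ 3/3
(4,3)+ 4/4
(4,4)+ 3/4
(4,5)+ 3/5
(4,6)# 1/4
The smallest same-type fraction is 1/7 at (2,4), which reduces to 1/7. Any threshold above that leaves this agent unsatisfied.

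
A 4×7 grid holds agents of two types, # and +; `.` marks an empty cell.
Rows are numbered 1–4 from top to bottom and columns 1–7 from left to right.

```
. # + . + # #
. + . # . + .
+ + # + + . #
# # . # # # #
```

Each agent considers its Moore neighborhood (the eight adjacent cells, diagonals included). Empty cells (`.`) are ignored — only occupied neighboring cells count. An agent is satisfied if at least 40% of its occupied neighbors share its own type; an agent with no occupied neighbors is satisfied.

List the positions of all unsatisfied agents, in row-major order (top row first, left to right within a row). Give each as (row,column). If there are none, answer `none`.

(1,2)# 0/2 ✗
(1,3)+ 1/3 ✗
(1,5)+ 1/3 ✗
(1,6)# 1/3 ✗
(1,7)# 1/2 ✓
(2,2)+ 3/5 ✓
(2,4)# 1/5 ✗
(2,6)+ 2/5 ✓
(3,1)+ 2/4 ✓
(3,2)+ 2/5 ✓
(3,3)# 3/6 ✓
(3,4)+ 1/5 ✗
(3,5)+ 2/6 ✗
(3,7)# 2/3 ✓
(4,1)# 1/3 ✗
(4,2)# 2/4 ✓
(4,4)# 2/4 ✓
(4,5)# 2/4 ✓
(4,6)# 3/4 ✓
(4,7)# 2/2 ✓

(1,2), (1,3), (1,5), (1,6), (2,4), (3,4), (3,5), (4,1)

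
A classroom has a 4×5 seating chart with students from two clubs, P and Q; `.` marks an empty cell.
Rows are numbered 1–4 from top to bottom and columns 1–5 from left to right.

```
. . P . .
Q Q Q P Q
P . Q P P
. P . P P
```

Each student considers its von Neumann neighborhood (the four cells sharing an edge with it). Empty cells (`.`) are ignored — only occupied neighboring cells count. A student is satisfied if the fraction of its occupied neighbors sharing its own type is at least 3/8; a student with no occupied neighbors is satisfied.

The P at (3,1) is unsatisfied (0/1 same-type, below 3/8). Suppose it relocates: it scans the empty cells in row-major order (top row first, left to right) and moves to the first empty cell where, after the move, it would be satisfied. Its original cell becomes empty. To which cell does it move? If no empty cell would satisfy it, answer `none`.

Vacating (3,1). Empty cells in order:
  (1,1): 0/1 same-type → still unsatisfied.
  (1,2): 1/2 same-type → satisfied — stop here.

(1,2)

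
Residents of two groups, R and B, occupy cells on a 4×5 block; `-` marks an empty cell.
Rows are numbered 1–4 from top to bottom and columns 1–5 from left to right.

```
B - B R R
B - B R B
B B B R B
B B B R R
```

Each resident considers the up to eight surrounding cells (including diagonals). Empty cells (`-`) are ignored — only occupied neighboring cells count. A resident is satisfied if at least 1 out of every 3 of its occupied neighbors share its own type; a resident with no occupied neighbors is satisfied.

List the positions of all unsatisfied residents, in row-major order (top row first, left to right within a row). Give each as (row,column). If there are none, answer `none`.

(2,5), (3,5)

(1,1)B 1/1 ok
(1,3)B 1/3 ok
(1,4)R 2/5 ok
(1,5)R 2/3 ok
(2,1)B 3/3 ok
(2,3)B 3/6 ok
(2,4)R 3/8 ok
(2,5)B 1/5 unhappy
(3,1)B 4/4 ok
(3,2)B 7/7 ok
(3,3)B 4/7 ok
(3,4)R 3/8 ok
(3,5)B 1/5 unhappy
(4,1)B 3/3 ok
(4,2)B 5/5 ok
(4,3)B 3/5 ok
(4,4)R 2/5 ok
(4,5)R 2/3 ok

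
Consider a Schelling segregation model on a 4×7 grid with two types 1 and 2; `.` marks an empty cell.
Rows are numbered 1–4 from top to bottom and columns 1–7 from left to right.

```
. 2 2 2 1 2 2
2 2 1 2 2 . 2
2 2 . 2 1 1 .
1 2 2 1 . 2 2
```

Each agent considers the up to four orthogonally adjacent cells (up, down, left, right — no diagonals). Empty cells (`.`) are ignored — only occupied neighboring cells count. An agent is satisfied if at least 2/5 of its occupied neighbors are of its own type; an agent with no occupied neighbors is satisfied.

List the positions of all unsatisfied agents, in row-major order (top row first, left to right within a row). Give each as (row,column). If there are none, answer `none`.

(1,5), (2,3), (2,5), (3,4), (3,5), (4,1), (4,4)

Row 1: (1,2)2 2/2 satisfied · (1,3)2 2/3 satisfied · (1,4)2 2/3 satisfied · (1,5)1 0/3 not · (1,6)2 1/2 satisfied · (1,7)2 2/2 satisfied
Row 2: (2,1)2 2/2 satisfied · (2,2)2 3/4 satisfied · (2,3)1 0/3 not · (2,4)2 3/4 satisfied · (2,5)2 1/3 not · (2,7)2 1/1 satisfied
Row 3: (3,1)2 2/3 satisfied · (3,2)2 3/3 satisfied · (3,4)2 1/3 not · (3,5)1 1/3 not · (3,6)1 1/2 satisfied
Row 4: (4,1)1 0/2 not · (4,2)2 2/3 satisfied · (4,3)2 1/2 satisfied · (4,4)1 0/2 not · (4,6)2 1/2 satisfied · (4,7)2 1/1 satisfied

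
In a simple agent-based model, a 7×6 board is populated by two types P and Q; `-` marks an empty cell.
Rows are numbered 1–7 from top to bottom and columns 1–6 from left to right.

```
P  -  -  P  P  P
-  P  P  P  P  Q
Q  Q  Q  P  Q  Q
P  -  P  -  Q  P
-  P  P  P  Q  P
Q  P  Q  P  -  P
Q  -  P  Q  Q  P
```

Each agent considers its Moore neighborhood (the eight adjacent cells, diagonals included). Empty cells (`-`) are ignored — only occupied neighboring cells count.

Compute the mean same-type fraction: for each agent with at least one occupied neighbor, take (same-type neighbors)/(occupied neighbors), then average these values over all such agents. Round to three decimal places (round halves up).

0.505

(1,1)P 1/1
(1,4)P 4/4
(1,5)P 4/5
(1,6)P 2/3
(2,2)P 2/5
(2,3)P 4/6
(2,4)P 5/7
(2,5)P 5/8
(2,6)Q 2/5
(3,1)Q 1/3
(3,2)Q 2/6
(3,3)Q 1/6
(3,4)P 4/7
(3,5)Q 3/7
(3,6)Q 3/5
(4,1)P 1/3
(4,3)P 4/6
(4,5)Q 3/7
(4,6)P 1/5
(5,2)P 4/6
(5,3)P 5/6
(5,4)P 3/6
(5,5)Q 1/6
(5,6)P 2/4
(6,1)Q 1/3
(6,2)P 3/6
(6,3)Q 1/7
(6,4)P 3/7
(6,6)P 2/4
(7,1)Q 1/2
(7,3)P 2/4
(7,4)Q 2/4
(7,5)Q 1/4
(7,6)P 1/2
Sum over 34 agents: 1/1 + 4/4 + 4/5 + 2/3 + 2/5 + 4/6 + 5/7 + 5/8 + 2/5 + 1/3 + 2/6 + 1/6 + 4/7 + 3/7 + 3/5 + 1/3 + 4/6 + 3/7 + 1/5 + 4/6 + 5/6 + 3/6 + 1/6 + 2/4 + 1/3 + 3/6 + 1/7 + 3/7 + 2/4 + 1/2 + 2/4 + 2/4 + 1/4 + 1/2 = 14411/840; mean = 14411/840 ÷ 34 = 14411/28560 = 0.504586… → 0.505.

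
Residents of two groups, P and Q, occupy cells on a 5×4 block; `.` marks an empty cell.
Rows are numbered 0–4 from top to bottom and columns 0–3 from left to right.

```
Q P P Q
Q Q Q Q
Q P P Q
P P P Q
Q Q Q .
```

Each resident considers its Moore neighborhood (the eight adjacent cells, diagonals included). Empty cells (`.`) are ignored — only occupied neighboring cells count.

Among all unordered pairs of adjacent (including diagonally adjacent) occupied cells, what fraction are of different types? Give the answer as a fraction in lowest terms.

Scan each occupied cell's neighbors to the right and below (and the two forward diagonals) so each pair is counted once.
From row 0: 8 unlike of 13 pairs (running 8/13).
From row 1: 6 unlike of 13 pairs (running 14/26).
From row 2: 6 unlike of 13 pairs (running 20/39).
From row 3: 8 unlike of 11 pairs (running 28/50).
From row 4: 0 unlike of 2 pairs (running 28/52).
Total adjacent occupied pairs: 52; unlike-type pairs: 28.
28/52 reduces to 7/13.

7/13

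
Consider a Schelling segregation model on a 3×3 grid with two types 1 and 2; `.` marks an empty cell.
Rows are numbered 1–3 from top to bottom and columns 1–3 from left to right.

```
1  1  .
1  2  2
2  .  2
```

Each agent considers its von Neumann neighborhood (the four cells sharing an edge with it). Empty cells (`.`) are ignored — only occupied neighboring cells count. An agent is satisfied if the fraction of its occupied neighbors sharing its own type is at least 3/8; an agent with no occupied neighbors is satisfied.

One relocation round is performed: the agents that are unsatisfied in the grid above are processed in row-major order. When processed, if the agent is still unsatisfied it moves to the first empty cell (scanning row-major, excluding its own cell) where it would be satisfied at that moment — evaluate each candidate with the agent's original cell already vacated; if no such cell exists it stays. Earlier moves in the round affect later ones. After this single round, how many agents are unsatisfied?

0

Initially unsatisfied (in order): (2,1), (2,2), (3,1).
  (2,1) → (1,3).
  (2,2): now satisfied by earlier moves; stays.
  (3,1): now satisfied by earlier moves; stays.
Resulting grid:
1 1 1
. 2 2
2 . 2
All satisfied now.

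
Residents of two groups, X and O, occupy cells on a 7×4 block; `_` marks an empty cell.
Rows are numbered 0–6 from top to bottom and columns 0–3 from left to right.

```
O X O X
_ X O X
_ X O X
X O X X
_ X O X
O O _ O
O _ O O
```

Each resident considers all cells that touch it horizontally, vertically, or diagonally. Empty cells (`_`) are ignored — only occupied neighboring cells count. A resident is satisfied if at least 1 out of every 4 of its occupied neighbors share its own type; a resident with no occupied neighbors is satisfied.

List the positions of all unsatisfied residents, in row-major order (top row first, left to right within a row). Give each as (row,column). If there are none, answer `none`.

(0,0), (0,2)

Row 0: (0,0)O 0/2 ✗ · (0,1)X 1/4 ✓ · (0,2)O 1/5 ✗ · (0,3)X 1/3 ✓
Row 1: (1,1)X 2/6 ✓ · (1,2)O 2/8 ✓ · (1,3)X 2/5 ✓
Row 2: (2,1)X 3/6 ✓ · (2,2)O 2/8 ✓ · (2,3)X 3/5 ✓
Row 3: (3,0)X 2/3 ✓ · (3,1)O 2/6 ✓ · (3,2)X 5/8 ✓ · (3,3)X 3/5 ✓
Row 4: (4,1)X 2/6 ✓ · (4,2)O 3/7 ✓ · (4,3)X 2/4 ✓
Row 5: (5,0)O 2/3 ✓ · (5,1)O 4/5 ✓ · (5,3)O 3/4 ✓
Row 6: (6,0)O 2/2 ✓ · (6,2)O 3/3 ✓ · (6,3)O 2/2 ✓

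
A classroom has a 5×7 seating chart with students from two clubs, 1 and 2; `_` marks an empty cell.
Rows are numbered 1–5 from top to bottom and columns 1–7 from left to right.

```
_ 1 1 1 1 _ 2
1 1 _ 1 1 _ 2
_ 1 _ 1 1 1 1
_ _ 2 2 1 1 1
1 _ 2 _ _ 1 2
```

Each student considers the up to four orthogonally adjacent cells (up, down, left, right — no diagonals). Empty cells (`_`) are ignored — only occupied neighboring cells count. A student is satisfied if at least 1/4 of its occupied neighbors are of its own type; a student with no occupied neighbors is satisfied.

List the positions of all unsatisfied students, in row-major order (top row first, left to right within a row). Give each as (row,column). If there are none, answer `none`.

(1,2)1 2/2 ok
(1,3)1 2/2 ok
(1,4)1 3/3 ok
(1,5)1 2/2 ok
(1,7)2 1/1 ok
(2,1)1 1/1 ok
(2,2)1 3/3 ok
(2,4)1 3/3 ok
(2,5)1 3/3 ok
(2,7)2 1/2 ok
(3,2)1 1/1 ok
(3,4)1 2/3 ok
(3,5)1 4/4 ok
(3,6)1 3/3 ok
(3,7)1 2/3 ok
(4,3)2 2/2 ok
(4,4)2 1/3 ok
(4,5)1 2/3 ok
(4,6)1 4/4 ok
(4,7)1 2/3 ok
(5,1)1 0/0 ok
(5,3)2 1/1 ok
(5,6)1 1/2 ok
(5,7)2 0/2 unhappy

(5,7)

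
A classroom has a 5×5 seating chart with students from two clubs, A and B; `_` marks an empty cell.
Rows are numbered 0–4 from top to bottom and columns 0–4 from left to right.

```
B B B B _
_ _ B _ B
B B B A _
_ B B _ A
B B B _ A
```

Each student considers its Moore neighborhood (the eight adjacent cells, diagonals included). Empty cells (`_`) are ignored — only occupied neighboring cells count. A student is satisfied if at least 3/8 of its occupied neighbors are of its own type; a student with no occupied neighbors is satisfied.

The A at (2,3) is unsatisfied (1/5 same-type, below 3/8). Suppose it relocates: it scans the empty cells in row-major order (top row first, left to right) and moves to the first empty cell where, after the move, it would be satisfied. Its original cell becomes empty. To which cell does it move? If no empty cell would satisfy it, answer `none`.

Vacating (2,3). Empty cells in order:
  (0,4): 0/2 same-type → still unsatisfied.
  (1,0): 0/4 same-type → still unsatisfied.
  (1,1): 0/7 same-type → still unsatisfied.
  (1,3): 0/5 same-type → still unsatisfied.
  (2,4): 1/2 same-type → satisfied — stop here.

(2,4)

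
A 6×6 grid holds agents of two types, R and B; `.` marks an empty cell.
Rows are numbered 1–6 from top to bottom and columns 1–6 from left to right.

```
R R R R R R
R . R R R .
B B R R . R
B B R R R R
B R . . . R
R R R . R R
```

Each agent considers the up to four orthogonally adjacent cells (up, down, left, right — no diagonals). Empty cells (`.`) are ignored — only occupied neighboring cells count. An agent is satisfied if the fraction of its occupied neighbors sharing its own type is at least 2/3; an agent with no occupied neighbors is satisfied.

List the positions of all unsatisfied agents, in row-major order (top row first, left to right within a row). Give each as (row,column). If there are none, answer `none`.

(2,1), (4,2), (5,1), (5,2), (6,1)

(1,1)R 2/2 ok
(1,2)R 2/2 ok
(1,3)R 3/3 ok
(1,4)R 3/3 ok
(1,5)R 3/3 ok
(1,6)R 1/1 ok
(2,1)R 1/2 unhappy
(2,3)R 3/3 ok
(2,4)R 4/4 ok
(2,5)R 2/2 ok
(3,1)B 2/3 ok
(3,2)B 2/3 ok
(3,3)R 3/4 ok
(3,4)R 3/3 ok
(3,6)R 1/1 ok
(4,1)B 3/3 ok
(4,2)B 2/4 unhappy
(4,3)R 2/3 ok
(4,4)R 3/3 ok
(4,5)R 2/2 ok
(4,6)R 3/3 ok
(5,1)B 1/3 unhappy
(5,2)R 1/3 unhappy
(5,6)R 2/2 ok
(6,1)R 1/2 unhappy
(6,2)R 3/3 ok
(6,3)R 1/1 ok
(6,5)R 1/1 ok
(6,6)R 2/2 ok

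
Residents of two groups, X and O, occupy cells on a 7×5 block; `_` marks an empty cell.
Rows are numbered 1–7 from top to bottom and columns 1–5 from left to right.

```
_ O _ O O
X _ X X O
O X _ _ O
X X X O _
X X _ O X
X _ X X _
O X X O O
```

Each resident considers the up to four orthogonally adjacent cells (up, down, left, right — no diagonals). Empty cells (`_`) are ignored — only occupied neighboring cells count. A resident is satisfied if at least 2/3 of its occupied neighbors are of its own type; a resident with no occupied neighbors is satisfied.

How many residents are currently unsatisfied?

Row 1: (1,2)O 0/0 ✓ · (1,4)O 1/2 ✗ · (1,5)O 2/2 ✓
Row 2: (2,1)X 0/1 ✗ · (2,3)X 1/1 ✓ · (2,4)X 1/3 ✗ · (2,5)O 2/3 ✓
Row 3: (3,1)O 0/3 ✗ · (3,2)X 1/2 ✗ · (3,5)O 1/1 ✓
Row 4: (4,1)X 2/3 ✓ · (4,2)X 4/4 ✓ · (4,3)X 1/2 ✗ · (4,4)O 1/2 ✗
Row 5: (5,1)X 3/3 ✓ · (5,2)X 2/2 ✓ · (5,4)O 1/3 ✗ · (5,5)X 0/1 ✗
Row 6: (6,1)X 1/2 ✗ · (6,3)X 2/2 ✓ · (6,4)X 1/3 ✗
Row 7: (7,1)O 0/2 ✗ · (7,2)X 1/2 ✗ · (7,3)X 2/3 ✓ · (7,4)O 1/3 ✗ · (7,5)O 1/1 ✓
Unsatisfied: (1,4), (2,1), (2,4), (3,1), (3,2), (4,3), (4,4), (5,4), (5,5), (6,1), (6,4), (7,1), (7,2), (7,4) — 14 in total.

14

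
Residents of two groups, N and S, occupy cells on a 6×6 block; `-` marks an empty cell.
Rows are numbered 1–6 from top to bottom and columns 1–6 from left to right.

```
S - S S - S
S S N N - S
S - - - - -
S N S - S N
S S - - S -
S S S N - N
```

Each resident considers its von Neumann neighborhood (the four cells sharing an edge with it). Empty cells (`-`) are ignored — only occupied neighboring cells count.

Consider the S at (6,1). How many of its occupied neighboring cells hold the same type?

Occupied neighbors of (6,1): (5,1)=S, (6,2)=S.
Same type (S): 2 of 2.

2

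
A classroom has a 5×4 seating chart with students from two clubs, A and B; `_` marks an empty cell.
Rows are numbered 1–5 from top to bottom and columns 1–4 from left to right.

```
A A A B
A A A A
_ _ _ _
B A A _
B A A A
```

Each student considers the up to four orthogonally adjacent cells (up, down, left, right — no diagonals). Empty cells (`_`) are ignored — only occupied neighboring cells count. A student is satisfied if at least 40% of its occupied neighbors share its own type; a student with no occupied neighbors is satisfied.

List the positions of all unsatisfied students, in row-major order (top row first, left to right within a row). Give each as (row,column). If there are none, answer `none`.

(1,4)

Row 1: (1,1)A 2/2 satisfied · (1,2)A 3/3 satisfied · (1,3)A 2/3 satisfied · (1,4)B 0/2 not
Row 2: (2,1)A 2/2 satisfied · (2,2)A 3/3 satisfied · (2,3)A 3/3 satisfied · (2,4)A 1/2 satisfied
Row 4: (4,1)B 1/2 satisfied · (4,2)A 2/3 satisfied · (4,3)A 2/2 satisfied
Row 5: (5,1)B 1/2 satisfied · (5,2)A 2/3 satisfied · (5,3)A 3/3 satisfied · (5,4)A 1/1 satisfied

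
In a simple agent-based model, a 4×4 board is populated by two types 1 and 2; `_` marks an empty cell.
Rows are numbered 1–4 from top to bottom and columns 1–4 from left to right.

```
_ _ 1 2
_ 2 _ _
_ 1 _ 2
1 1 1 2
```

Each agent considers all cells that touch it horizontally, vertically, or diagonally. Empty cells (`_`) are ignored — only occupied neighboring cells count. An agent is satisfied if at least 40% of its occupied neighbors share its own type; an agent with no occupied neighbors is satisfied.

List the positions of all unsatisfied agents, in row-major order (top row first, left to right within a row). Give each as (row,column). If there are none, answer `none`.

(1,3), (1,4), (2,2)

(1,3)1 0/2 ✗
(1,4)2 0/1 ✗
(2,2)2 0/2 ✗
(3,2)1 3/4 ✓
(3,4)2 1/2 ✓
(4,1)1 2/2 ✓
(4,2)1 3/3 ✓
(4,3)1 2/4 ✓
(4,4)2 1/2 ✓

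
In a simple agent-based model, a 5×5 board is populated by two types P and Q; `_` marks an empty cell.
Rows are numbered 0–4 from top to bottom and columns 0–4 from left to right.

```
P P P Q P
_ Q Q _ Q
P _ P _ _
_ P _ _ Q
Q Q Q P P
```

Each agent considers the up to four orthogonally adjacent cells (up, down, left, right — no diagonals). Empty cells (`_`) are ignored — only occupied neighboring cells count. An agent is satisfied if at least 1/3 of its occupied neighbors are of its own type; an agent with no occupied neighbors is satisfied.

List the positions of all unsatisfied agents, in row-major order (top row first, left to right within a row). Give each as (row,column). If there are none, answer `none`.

(0,3), (0,4), (1,4), (2,2), (3,1), (3,4)

Row 0: (0,0)P 1/1 ok · (0,1)P 2/3 ok · (0,2)P 1/3 ok · (0,3)Q 0/2 unhappy · (0,4)P 0/2 unhappy
Row 1: (1,1)Q 1/2 ok · (1,2)Q 1/3 ok · (1,4)Q 0/1 unhappy
Row 2: (2,0)P 0/0 ok · (2,2)P 0/1 unhappy
Row 3: (3,1)P 0/1 unhappy · (3,4)Q 0/1 unhappy
Row 4: (4,0)Q 1/1 ok · (4,1)Q 2/3 ok · (4,2)Q 1/2 ok · (4,3)P 1/2 ok · (4,4)P 1/2 ok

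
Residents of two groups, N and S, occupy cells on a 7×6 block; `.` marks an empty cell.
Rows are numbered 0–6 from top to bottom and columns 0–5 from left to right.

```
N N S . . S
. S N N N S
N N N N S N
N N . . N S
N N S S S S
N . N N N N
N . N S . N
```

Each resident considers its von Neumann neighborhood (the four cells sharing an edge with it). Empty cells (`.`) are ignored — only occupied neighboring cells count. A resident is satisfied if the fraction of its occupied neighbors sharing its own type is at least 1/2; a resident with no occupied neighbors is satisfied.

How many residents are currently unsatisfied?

11

Row 0: (0,0)N 1/1 satisfied · (0,1)N 1/3 not · (0,2)S 0/2 not · (0,5)S 1/1 satisfied
Row 1: (1,1)S 0/3 not · (1,2)N 2/4 satisfied · (1,3)N 3/3 satisfied · (1,4)N 1/3 not · (1,5)S 1/3 not
Row 2: (2,0)N 2/2 satisfied · (2,1)N 3/4 satisfied · (2,2)N 3/3 satisfied · (2,3)N 2/3 satisfied · (2,4)S 0/4 not · (2,5)N 0/3 not
Row 3: (3,0)N 3/3 satisfied · (3,1)N 3/3 satisfied · (3,4)N 0/3 not · (3,5)S 1/3 not
Row 4: (4,0)N 3/3 satisfied · (4,1)N 2/3 satisfied · (4,2)S 1/3 not · (4,3)S 2/3 satisfied · (4,4)S 2/4 satisfied · (4,5)S 2/3 satisfied
Row 5: (5,0)N 2/2 satisfied · (5,2)N 2/3 satisfied · (5,3)N 2/4 satisfied · (5,4)N 2/3 satisfied · (5,5)N 2/3 satisfied
Row 6: (6,0)N 1/1 satisfied · (6,2)N 1/2 satisfied · (6,3)S 0/2 not · (6,5)N 1/1 satisfied
Unsatisfied: (0,1), (0,2), (1,1), (1,4), (1,5), (2,4), (2,5), (3,4), (3,5), (4,2), (6,3) — 11 in total.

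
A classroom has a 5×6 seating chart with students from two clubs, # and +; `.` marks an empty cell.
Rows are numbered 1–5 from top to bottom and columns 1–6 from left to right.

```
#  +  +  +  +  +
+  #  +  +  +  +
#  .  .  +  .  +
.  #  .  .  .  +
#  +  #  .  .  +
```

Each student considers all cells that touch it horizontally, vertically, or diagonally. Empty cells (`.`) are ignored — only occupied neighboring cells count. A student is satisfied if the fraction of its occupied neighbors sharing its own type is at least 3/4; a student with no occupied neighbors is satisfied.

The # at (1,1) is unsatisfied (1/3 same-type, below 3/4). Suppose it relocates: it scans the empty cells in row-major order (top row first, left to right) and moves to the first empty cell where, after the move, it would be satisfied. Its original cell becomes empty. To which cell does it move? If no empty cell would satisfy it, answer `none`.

Vacating (1,1). Empty cells in order:
  (3,2): 3/5 same-type → still unsatisfied.
  (3,3): 2/5 same-type → still unsatisfied.
  (3,5): 0/6 same-type → still unsatisfied.
  (4,1): 3/4 same-type → satisfied — stop here.

(4,1)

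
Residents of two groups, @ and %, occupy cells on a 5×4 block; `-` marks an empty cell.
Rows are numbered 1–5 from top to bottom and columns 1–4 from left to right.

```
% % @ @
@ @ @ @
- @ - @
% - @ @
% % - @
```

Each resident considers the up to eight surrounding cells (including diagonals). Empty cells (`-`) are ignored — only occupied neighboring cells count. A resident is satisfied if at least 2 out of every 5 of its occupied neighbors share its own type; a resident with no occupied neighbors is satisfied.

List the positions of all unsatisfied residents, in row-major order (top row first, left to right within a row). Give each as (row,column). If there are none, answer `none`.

Row 1: (1,1)% 1/3 not · (1,2)% 1/5 not · (1,3)@ 4/5 satisfied · (1,4)@ 3/3 satisfied
Row 2: (2,1)@ 2/4 satisfied · (2,2)@ 4/6 satisfied · (2,3)@ 6/7 satisfied · (2,4)@ 4/4 satisfied
Row 3: (3,2)@ 4/5 satisfied · (3,4)@ 4/4 satisfied
Row 4: (4,1)% 2/3 satisfied · (4,3)@ 4/5 satisfied · (4,4)@ 3/3 satisfied
Row 5: (5,1)% 2/2 satisfied · (5,2)% 2/3 satisfied · (5,4)@ 2/2 satisfied

(1,1), (1,2)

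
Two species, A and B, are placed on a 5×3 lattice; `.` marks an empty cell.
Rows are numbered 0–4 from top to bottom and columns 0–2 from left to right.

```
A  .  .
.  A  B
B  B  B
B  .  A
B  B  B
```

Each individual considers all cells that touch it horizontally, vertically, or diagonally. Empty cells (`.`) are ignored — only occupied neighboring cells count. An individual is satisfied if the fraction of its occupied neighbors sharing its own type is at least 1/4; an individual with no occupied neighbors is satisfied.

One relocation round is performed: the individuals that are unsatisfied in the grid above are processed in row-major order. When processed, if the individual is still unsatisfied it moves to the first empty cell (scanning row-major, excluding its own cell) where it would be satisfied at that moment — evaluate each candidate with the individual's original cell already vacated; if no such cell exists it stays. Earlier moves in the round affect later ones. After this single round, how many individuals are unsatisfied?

Initially unsatisfied (in order): (1,1), (3,2).
  (1,1) → (0,1).
  (3,2) → (0,2).
Resulting grid:
A A A
. . B
B B B
B . .
B B B
All satisfied now.

0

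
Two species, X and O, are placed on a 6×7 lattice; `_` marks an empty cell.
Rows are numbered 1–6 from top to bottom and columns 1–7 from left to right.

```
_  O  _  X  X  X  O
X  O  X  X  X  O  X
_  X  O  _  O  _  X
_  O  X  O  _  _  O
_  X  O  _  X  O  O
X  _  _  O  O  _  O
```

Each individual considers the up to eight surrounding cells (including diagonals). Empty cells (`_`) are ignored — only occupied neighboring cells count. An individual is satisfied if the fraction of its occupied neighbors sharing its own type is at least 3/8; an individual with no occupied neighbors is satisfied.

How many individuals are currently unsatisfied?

7

(1,2)O 1/3 ✗
(1,4)X 4/4 ✓
(1,5)X 4/5 ✓
(1,6)X 3/5 ✓
(1,7)O 1/3 ✗
(2,1)X 1/3 ✗
(2,2)O 2/5 ✓
(2,3)X 3/6 ✓
(2,4)X 4/6 ✓
(2,5)X 4/6 ✓
(2,6)O 2/7 ✗
(2,7)X 2/4 ✓
(3,2)X 3/6 ✓
(3,3)O 3/7 ✓
(3,5)O 2/4 ✓
(3,7)X 1/3 ✗
(4,2)O 2/5 ✓
(4,3)X 2/6 ✗
(4,4)O 3/5 ✓
(4,7)O 2/3 ✓
(5,2)X 2/4 ✓
(5,3)O 3/5 ✓
(5,5)X 0/4 ✗
(5,6)O 4/5 ✓
(5,7)O 3/3 ✓
(6,1)X 1/1 ✓
(6,4)O 2/3 ✓
(6,5)O 2/3 ✓
(6,7)O 2/2 ✓
Unsatisfied: (1,2), (1,7), (2,1), (2,6), (3,7), (4,3), (5,5) — 7 in total.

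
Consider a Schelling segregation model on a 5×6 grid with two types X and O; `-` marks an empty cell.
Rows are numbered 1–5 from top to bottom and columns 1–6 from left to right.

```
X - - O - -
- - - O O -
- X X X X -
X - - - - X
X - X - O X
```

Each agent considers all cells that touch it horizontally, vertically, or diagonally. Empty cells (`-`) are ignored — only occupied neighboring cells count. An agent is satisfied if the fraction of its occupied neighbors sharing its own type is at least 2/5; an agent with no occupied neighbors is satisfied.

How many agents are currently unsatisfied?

(1,1)X 0/0 ✓
(1,4)O 2/2 ✓
(2,4)O 2/5 ✓
(2,5)O 2/4 ✓
(3,2)X 2/2 ✓
(3,3)X 2/3 ✓
(3,4)X 2/4 ✓
(3,5)X 2/4 ✓
(4,1)X 2/2 ✓
(4,6)X 2/3 ✓
(5,1)X 1/1 ✓
(5,3)X 0/0 ✓
(5,5)O 0/2 ✗
(5,6)X 1/2 ✓
Unsatisfied: (5,5) — 1 in total.

1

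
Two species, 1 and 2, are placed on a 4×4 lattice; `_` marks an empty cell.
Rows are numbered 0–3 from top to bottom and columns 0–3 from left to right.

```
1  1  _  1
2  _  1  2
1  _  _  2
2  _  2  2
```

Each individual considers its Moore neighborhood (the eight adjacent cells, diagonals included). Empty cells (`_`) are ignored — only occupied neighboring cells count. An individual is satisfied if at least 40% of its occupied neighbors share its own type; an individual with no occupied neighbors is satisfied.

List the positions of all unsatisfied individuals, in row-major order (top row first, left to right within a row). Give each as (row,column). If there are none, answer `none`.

Row 0: (0,0)1 1/2 ✓ · (0,1)1 2/3 ✓ · (0,3)1 1/2 ✓
Row 1: (1,0)2 0/3 ✗ · (1,2)1 2/4 ✓ · (1,3)2 1/3 ✗
Row 2: (2,0)1 0/2 ✗ · (2,3)2 3/4 ✓
Row 3: (3,0)2 0/1 ✗ · (3,2)2 2/2 ✓ · (3,3)2 2/2 ✓

(1,0), (1,3), (2,0), (3,0)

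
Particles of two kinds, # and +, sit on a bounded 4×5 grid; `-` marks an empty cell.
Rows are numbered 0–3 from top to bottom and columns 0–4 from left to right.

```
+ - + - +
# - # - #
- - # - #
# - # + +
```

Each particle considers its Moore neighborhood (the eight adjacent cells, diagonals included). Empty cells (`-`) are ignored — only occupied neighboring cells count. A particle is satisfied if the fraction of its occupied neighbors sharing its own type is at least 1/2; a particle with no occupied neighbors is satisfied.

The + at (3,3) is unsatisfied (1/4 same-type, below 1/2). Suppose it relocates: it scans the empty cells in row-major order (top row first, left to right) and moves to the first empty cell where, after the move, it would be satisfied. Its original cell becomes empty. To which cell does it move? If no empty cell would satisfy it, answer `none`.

(0,1)

Vacating (3,3). Empty cells in order:
  (0,1): 2/4 same-type → satisfied — stop here.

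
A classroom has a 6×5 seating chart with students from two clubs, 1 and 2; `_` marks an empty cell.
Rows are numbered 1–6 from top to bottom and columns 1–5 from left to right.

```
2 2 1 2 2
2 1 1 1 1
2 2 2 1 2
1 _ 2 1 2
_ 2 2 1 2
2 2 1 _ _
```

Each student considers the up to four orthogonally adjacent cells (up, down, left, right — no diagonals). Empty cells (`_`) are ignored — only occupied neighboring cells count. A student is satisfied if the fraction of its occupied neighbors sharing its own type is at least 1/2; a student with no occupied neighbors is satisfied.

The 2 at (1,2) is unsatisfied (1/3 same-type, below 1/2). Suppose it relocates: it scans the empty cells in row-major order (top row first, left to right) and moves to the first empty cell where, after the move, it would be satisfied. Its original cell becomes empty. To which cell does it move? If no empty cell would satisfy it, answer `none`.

Vacating (1,2). Empty cells in order:
  (4,2): 3/4 same-type → satisfied — stop here.

(4,2)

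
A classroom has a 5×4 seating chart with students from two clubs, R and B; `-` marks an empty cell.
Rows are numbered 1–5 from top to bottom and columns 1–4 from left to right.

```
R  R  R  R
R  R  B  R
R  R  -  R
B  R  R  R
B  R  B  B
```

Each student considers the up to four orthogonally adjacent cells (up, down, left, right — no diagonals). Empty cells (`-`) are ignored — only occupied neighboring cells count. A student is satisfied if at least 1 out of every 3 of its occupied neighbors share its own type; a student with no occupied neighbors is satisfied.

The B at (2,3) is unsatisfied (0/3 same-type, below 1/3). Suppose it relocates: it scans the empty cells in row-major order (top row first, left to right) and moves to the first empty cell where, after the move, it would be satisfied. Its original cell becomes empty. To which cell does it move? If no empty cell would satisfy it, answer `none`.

none

Vacating (2,3). Empty cells in order:
  (3,3): 0/3 same-type → still unsatisfied.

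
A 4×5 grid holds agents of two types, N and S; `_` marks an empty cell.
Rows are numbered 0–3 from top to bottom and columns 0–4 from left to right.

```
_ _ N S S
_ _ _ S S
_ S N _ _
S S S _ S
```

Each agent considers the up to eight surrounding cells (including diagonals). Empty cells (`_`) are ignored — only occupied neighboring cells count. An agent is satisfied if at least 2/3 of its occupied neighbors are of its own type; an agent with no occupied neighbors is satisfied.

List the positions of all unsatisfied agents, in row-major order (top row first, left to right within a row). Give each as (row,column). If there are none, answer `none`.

(0,2)N 0/2 ✗
(0,3)S 3/4 ✓
(0,4)S 3/3 ✓
(1,3)S 3/5 ✗
(1,4)S 3/3 ✓
(2,1)S 3/4 ✓
(2,2)N 0/4 ✗
(3,0)S 2/2 ✓
(3,1)S 3/4 ✓
(3,2)S 2/3 ✓
(3,4)S 0/0 ✓

(0,2), (1,3), (2,2)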